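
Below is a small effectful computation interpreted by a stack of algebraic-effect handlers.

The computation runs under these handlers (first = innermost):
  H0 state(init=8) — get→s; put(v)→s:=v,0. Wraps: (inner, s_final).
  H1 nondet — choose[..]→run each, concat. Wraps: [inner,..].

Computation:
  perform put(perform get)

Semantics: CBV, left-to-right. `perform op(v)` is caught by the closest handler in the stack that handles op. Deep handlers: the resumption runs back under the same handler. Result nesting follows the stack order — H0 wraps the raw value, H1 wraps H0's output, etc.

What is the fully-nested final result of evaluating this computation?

Answer: [(0, 8)]

Step-by-step:
get @ H0 ⇒ 8
put(8) @ H0 ⇒ s:=8
H0 returns (0, 8)
H1 returns [(0, 8)]
= [(0, 8)]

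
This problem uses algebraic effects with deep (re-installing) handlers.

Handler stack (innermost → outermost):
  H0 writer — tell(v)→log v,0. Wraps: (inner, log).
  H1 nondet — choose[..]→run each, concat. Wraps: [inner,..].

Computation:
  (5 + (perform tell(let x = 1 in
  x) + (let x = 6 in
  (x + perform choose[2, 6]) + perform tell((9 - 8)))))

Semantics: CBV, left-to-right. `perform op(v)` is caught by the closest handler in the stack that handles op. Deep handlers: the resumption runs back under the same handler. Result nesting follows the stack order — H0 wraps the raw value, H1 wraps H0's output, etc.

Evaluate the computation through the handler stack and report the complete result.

Evaluation trace:
tell(1) @ H0 ⇒ log+=1
choose[2, 6] @ H1
  branch[0] choose=2:
    tell(1) @ H0 ⇒ log+=1
    H0 returns (13, (1, 1))
    H1 returns [(13, (1, 1))]
  branch[1] choose=6:
    tell(1) @ H0 ⇒ log+=1
    H0 returns (17, (1, 1))
    H1 returns [(17, (1, 1))]
= [(13, (1, 1)), (17, (1, 1))]

Answer: [(13, (1, 1)), (17, (1, 1))]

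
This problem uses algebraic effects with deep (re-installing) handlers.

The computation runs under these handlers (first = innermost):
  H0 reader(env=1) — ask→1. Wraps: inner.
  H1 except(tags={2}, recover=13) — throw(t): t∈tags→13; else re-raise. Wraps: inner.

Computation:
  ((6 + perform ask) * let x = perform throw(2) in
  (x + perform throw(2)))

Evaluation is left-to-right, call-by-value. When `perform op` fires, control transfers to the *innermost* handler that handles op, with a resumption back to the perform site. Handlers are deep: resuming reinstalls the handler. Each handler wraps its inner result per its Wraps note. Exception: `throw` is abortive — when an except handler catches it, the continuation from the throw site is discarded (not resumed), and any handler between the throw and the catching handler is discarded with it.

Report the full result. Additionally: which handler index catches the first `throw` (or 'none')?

Working:
ask @ H0 ⇒ 1
throw(2) @ H1 caught ⇒ 13
= 13

Answer: 13 ; first throw caught by: H1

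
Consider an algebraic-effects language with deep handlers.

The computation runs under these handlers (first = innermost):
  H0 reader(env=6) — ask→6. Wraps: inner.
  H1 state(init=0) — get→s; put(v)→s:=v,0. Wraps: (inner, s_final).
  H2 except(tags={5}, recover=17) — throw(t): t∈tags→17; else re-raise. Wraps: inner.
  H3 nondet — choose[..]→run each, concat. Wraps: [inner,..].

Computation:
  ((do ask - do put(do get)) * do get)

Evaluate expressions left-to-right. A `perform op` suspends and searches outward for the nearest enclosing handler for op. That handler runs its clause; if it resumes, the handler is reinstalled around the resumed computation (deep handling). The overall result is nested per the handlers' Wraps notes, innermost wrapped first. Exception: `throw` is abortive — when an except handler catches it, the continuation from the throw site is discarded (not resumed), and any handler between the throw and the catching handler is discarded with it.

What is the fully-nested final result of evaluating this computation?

Step-by-step:
ask @ H0 ⇒ 6
get @ H1 ⇒ 0
put(0) @ H1 ⇒ s:=0
get @ H1 ⇒ 0
H0 returns 0
H1 returns (0, 0)
H2 returns (0, 0)
H3 returns [(0, 0)]
= [(0, 0)]

Answer: [(0, 0)]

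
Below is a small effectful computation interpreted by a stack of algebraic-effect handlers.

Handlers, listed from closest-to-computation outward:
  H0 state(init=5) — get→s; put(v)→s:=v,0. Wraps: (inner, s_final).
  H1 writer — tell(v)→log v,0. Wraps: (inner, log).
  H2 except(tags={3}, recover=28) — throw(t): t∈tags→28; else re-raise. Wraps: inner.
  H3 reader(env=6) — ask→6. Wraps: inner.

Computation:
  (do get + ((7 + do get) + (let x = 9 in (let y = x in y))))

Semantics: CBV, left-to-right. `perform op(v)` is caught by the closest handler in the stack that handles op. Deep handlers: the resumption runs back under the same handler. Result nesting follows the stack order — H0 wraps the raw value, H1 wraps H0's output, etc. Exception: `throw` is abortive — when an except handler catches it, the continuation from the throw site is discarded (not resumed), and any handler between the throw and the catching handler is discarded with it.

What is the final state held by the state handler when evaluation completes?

Working:
get @ H0 ⇒ 5
get @ H0 ⇒ 5
H0 returns (26, 5)
H1 returns ((26, 5), ())
H2 returns ((26, 5), ())
H3 returns ((26, 5), ())
= ((26, 5), ())

Answer: 5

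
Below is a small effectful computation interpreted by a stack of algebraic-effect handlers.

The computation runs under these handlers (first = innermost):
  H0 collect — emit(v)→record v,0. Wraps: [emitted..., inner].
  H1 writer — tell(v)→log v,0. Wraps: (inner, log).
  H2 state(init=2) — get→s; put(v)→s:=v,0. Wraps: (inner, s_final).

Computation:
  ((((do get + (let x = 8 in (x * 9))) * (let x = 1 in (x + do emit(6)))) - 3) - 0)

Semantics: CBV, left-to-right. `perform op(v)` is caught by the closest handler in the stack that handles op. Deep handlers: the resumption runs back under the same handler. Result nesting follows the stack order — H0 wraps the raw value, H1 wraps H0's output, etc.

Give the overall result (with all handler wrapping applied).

Answer: (([6, 71], ()), 2)

Step-by-step:
get @ H2 ⇒ 2
emit(6) @ H0 ⇒ out+=6
H0 returns [6, 71]
H1 returns ([6, 71], ())
H2 returns (([6, 71], ()), 2)
= (([6, 71], ()), 2)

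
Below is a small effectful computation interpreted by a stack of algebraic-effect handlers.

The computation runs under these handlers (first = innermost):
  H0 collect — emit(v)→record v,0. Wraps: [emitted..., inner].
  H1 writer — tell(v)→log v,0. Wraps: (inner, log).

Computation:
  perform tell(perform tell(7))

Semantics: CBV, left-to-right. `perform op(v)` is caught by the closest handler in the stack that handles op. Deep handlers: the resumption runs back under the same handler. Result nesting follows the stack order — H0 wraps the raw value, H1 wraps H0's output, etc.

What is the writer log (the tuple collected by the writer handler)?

Step-by-step:
tell(7) @ H1 ⇒ log+=7
tell(0) @ H1 ⇒ log+=0
H0 returns [0]
H1 returns ([0], (7, 0))
= ([0], (7, 0))

Answer: (7, 0)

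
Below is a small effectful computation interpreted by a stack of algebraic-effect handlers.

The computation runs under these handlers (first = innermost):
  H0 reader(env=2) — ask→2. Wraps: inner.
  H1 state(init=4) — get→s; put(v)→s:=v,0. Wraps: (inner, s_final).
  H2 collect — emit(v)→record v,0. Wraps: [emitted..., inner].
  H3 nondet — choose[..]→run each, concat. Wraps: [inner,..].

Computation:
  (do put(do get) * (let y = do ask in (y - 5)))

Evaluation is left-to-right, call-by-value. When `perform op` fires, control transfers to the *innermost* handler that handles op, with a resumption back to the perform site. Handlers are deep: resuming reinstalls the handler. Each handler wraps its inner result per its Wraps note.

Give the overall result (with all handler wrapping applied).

Answer: [[(0, 4)]]

Step-by-step:
get @ H1 ⇒ 4
put(4) @ H1 ⇒ s:=4
ask @ H0 ⇒ 2
H0 returns 0
H1 returns (0, 4)
H2 returns [(0, 4)]
H3 returns [[(0, 4)]]
= [[(0, 4)]]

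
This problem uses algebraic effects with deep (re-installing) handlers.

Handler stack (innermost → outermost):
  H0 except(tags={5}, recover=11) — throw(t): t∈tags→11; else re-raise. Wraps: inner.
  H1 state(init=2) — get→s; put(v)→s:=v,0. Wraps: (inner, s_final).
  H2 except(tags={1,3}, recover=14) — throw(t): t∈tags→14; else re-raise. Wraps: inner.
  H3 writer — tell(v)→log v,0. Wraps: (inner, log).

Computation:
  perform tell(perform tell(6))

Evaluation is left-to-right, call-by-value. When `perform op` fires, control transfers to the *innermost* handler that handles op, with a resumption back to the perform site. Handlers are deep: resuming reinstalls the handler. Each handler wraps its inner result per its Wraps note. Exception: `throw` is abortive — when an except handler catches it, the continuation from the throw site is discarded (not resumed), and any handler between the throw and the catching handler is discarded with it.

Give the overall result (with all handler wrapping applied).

Evaluation trace:
tell(6) @ H3 ⇒ log+=6
tell(0) @ H3 ⇒ log+=0
H0 returns 0
H1 returns (0, 2)
H2 returns (0, 2)
H3 returns ((0, 2), (6, 0))
= ((0, 2), (6, 0))

Answer: ((0, 2), (6, 0))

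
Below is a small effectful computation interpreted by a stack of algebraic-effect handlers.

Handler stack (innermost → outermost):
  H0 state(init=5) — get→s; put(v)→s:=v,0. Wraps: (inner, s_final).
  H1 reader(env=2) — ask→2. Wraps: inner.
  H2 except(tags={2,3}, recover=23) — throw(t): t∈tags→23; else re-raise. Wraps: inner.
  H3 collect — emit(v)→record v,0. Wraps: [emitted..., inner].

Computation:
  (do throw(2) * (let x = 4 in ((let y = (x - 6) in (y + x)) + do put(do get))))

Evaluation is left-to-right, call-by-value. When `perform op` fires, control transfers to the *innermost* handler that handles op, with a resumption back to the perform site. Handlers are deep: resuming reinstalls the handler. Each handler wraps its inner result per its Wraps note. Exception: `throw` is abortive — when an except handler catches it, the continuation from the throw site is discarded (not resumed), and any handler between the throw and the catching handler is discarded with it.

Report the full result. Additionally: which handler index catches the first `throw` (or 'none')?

Answer: [23] ; first throw caught by: H2

Working:
throw(2) @ H2 caught ⇒ 23
H3 returns [23]
= [23]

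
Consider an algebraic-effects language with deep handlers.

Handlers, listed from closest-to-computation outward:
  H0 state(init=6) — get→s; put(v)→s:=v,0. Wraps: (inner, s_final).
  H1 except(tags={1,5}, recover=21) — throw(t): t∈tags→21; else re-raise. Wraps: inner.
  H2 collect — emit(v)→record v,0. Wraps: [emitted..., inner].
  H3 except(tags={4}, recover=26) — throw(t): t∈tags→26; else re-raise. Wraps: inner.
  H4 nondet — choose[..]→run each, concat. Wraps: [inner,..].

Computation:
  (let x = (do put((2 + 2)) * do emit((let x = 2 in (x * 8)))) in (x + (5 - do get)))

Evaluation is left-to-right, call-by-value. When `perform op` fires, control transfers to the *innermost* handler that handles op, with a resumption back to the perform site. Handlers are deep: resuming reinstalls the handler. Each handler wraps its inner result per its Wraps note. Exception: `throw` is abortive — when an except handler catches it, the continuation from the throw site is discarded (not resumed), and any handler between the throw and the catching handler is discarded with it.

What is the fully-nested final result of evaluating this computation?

Answer: [[16, (1, 4)]]

Evaluation trace:
put(4) @ H0 ⇒ s:=4
emit(16) @ H2 ⇒ out+=16
get @ H0 ⇒ 4
H0 returns (1, 4)
H1 returns (1, 4)
H2 returns [16, (1, 4)]
H3 returns [16, (1, 4)]
H4 returns [[16, (1, 4)]]
= [[16, (1, 4)]]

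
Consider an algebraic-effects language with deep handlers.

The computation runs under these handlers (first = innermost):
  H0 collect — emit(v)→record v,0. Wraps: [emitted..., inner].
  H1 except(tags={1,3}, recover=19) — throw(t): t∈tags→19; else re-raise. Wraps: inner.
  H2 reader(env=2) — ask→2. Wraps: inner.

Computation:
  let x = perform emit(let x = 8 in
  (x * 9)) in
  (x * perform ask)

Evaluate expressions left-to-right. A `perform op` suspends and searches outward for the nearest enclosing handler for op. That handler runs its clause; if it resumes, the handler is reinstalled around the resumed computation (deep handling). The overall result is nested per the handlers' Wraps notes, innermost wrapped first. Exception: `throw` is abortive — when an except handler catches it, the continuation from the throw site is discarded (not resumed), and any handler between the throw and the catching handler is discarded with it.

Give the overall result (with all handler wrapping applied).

Answer: [72, 0]

Evaluation trace:
emit(72) @ H0 ⇒ out+=72
ask @ H2 ⇒ 2
H0 returns [72, 0]
H1 returns [72, 0]
H2 returns [72, 0]
= [72, 0]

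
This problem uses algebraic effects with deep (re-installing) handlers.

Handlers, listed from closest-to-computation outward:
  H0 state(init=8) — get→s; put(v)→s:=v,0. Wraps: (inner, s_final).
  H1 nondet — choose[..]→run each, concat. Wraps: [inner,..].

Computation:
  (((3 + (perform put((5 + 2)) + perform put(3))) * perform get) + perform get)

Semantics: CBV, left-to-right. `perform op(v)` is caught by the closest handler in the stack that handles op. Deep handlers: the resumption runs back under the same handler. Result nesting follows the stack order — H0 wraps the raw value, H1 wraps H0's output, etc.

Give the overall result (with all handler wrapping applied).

Evaluation trace:
put(7) @ H0 ⇒ s:=7
put(3) @ H0 ⇒ s:=3
get @ H0 ⇒ 3
get @ H0 ⇒ 3
H0 returns (12, 3)
H1 returns [(12, 3)]
= [(12, 3)]

Answer: [(12, 3)]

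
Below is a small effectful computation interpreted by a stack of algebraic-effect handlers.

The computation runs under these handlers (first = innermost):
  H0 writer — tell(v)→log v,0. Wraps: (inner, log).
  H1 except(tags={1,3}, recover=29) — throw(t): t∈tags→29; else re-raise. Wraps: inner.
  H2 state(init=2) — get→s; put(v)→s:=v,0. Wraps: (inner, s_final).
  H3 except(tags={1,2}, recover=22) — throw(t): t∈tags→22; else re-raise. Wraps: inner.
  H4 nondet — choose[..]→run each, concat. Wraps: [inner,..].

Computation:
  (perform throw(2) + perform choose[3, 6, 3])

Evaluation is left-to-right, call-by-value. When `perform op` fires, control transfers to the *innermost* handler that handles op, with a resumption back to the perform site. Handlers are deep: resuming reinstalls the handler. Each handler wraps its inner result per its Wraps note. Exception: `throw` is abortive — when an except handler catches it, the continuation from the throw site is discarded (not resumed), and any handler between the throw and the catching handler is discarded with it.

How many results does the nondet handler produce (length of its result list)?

Evaluation trace:
throw(2) @ H1 re-raised
throw(2) @ H3 caught ⇒ 22
H4 returns [22]
= [22]

Answer: 1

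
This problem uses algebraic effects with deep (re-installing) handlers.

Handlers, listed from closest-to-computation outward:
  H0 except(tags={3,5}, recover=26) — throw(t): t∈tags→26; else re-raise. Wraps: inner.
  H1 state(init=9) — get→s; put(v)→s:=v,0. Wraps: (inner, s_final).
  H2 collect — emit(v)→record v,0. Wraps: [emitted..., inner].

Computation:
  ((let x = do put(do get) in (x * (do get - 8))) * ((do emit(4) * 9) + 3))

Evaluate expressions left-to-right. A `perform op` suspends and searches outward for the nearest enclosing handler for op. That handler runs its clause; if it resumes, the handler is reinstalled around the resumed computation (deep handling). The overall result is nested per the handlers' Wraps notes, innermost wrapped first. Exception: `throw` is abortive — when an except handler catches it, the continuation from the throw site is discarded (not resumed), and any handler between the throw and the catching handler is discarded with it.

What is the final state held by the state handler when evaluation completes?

Answer: 9

Working:
get @ H1 ⇒ 9
put(9) @ H1 ⇒ s:=9
get @ H1 ⇒ 9
emit(4) @ H2 ⇒ out+=4
H0 returns 0
H1 returns (0, 9)
H2 returns [4, (0, 9)]
= [4, (0, 9)]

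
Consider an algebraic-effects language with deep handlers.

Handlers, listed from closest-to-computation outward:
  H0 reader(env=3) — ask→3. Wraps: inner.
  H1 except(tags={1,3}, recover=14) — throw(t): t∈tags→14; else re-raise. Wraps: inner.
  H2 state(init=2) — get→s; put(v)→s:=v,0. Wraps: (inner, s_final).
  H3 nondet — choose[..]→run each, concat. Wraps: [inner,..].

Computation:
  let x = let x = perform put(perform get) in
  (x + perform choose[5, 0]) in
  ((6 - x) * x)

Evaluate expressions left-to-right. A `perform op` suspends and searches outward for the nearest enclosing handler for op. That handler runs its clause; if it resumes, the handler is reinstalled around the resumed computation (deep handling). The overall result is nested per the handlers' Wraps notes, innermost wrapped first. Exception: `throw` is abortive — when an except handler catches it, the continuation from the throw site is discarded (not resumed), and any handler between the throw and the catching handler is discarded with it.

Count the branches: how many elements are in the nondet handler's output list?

Answer: 2

Step-by-step:
get @ H2 ⇒ 2
put(2) @ H2 ⇒ s:=2
choose[5, 0] @ H3
  branch[0] choose=5:
    H0 returns 5
    H1 returns 5
    H2 returns (5, 2)
    H3 returns [(5, 2)]
  branch[1] choose=0:
    H0 returns 0
    H1 returns 0
    H2 returns (0, 2)
    H3 returns [(0, 2)]
= [(5, 2), (0, 2)]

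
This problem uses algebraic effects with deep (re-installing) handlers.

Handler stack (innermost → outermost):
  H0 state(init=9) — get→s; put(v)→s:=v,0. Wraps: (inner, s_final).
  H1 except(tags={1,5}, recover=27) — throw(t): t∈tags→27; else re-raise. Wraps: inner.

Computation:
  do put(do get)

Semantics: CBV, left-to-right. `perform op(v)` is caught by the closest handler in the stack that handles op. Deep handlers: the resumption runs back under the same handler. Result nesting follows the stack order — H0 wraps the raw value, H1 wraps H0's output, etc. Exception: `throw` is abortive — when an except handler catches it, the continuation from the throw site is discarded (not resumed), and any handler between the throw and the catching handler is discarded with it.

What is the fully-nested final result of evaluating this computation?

Answer: (0, 9)

Step-by-step:
get @ H0 ⇒ 9
put(9) @ H0 ⇒ s:=9
H0 returns (0, 9)
H1 returns (0, 9)
= (0, 9)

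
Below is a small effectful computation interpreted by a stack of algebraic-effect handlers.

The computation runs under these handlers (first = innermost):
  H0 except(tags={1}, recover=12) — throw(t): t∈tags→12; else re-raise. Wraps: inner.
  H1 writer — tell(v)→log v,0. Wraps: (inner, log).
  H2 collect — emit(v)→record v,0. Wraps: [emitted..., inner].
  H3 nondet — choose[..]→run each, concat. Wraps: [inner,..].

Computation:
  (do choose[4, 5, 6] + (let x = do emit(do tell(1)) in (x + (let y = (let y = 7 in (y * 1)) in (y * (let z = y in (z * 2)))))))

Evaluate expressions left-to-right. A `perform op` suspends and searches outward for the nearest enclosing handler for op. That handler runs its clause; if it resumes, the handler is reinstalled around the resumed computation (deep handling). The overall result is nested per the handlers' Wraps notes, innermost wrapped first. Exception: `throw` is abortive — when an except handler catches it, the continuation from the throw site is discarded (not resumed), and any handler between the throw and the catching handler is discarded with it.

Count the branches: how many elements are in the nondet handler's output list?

Evaluation trace:
choose[4, 5, 6] @ H3
  branch[0] choose=4:
    tell(1) @ H1 ⇒ log+=1
    emit(0) @ H2 ⇒ out+=0
    H0 returns 102
    H1 returns (102, (1))
    H2 returns [0, (102, (1))]
    H3 returns [[0, (102, (1))]]
  branch[1] choose=5:
    tell(1) @ H1 ⇒ log+=1
    emit(0) @ H2 ⇒ out+=0
    H0 returns 103
    H1 returns (103, (1))
    H2 returns [0, (103, (1))]
    H3 returns [[0, (103, (1))]]
  branch[2] choose=6:
    tell(1) @ H1 ⇒ log+=1
    emit(0) @ H2 ⇒ out+=0
    H0 returns 104
    H1 returns (104, (1))
    H2 returns [0, (104, (1))]
    H3 returns [[0, (104, (1))]]
= [[0, (102, (1))], [0, (103, (1))], [0, (104, (1))]]

Answer: 3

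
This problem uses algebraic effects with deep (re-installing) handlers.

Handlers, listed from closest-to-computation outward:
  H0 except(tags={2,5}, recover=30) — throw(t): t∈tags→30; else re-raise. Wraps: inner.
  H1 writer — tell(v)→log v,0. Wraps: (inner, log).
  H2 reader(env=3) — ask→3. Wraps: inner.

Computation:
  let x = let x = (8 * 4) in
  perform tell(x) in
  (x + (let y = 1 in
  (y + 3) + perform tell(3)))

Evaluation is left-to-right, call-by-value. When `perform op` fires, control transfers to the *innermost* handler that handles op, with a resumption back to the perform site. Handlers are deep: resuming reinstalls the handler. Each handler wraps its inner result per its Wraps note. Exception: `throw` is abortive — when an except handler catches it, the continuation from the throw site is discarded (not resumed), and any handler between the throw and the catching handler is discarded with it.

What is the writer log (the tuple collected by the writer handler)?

Evaluation trace:
tell(32) @ H1 ⇒ log+=32
tell(3) @ H1 ⇒ log+=3
H0 returns 4
H1 returns (4, (32, 3))
H2 returns (4, (32, 3))
= (4, (32, 3))

Answer: (32, 3)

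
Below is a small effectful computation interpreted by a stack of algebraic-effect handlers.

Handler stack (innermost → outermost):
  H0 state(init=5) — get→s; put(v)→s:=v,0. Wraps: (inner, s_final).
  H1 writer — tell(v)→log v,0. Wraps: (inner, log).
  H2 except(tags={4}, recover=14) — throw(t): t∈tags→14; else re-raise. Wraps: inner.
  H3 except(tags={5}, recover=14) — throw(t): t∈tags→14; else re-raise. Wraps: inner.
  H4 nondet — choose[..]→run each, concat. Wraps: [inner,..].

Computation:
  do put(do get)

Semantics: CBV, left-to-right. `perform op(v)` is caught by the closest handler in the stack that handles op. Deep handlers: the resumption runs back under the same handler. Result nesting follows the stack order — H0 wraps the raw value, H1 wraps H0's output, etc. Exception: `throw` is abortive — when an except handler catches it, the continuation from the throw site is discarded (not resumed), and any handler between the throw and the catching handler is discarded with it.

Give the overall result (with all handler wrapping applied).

Answer: [((0, 5), ())]

Step-by-step:
get @ H0 ⇒ 5
put(5) @ H0 ⇒ s:=5
H0 returns (0, 5)
H1 returns ((0, 5), ())
H2 returns ((0, 5), ())
H3 returns ((0, 5), ())
H4 returns [((0, 5), ())]
= [((0, 5), ())]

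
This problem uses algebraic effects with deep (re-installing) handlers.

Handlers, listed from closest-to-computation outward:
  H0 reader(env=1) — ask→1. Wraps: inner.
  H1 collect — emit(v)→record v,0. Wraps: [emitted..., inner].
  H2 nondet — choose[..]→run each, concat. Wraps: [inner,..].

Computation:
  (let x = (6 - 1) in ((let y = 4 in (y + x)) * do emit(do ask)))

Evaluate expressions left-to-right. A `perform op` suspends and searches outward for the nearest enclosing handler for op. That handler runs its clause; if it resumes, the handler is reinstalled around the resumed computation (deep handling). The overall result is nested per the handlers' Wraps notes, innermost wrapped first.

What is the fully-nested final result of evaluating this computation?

Step-by-step:
ask @ H0 ⇒ 1
emit(1) @ H1 ⇒ out+=1
H0 returns 0
H1 returns [1, 0]
H2 returns [[1, 0]]
= [[1, 0]]

Answer: [[1, 0]]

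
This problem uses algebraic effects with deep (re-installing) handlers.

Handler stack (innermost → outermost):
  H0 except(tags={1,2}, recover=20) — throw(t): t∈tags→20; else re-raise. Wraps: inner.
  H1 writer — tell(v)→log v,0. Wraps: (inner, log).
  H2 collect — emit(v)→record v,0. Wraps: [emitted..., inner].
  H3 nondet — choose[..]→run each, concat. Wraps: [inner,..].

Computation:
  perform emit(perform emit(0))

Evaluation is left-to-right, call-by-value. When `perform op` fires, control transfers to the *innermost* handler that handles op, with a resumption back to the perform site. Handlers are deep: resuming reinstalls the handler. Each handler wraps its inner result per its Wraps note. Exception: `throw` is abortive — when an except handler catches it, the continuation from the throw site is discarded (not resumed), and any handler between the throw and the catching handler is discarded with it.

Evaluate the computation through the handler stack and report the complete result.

Step-by-step:
emit(0) @ H2 ⇒ out+=0
emit(0) @ H2 ⇒ out+=0
H0 returns 0
H1 returns (0, ())
H2 returns [0, 0, (0, ())]
H3 returns [[0, 0, (0, ())]]
= [[0, 0, (0, ())]]

Answer: [[0, 0, (0, ())]]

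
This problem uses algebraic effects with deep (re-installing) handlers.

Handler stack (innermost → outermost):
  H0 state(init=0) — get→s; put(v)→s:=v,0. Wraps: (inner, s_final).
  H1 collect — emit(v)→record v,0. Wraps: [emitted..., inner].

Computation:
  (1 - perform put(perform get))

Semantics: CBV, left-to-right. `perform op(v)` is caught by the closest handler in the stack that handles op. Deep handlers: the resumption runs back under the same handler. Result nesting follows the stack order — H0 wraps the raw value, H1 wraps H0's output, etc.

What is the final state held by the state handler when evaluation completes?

Working:
get @ H0 ⇒ 0
put(0) @ H0 ⇒ s:=0
H0 returns (1, 0)
H1 returns [(1, 0)]
= [(1, 0)]

Answer: 0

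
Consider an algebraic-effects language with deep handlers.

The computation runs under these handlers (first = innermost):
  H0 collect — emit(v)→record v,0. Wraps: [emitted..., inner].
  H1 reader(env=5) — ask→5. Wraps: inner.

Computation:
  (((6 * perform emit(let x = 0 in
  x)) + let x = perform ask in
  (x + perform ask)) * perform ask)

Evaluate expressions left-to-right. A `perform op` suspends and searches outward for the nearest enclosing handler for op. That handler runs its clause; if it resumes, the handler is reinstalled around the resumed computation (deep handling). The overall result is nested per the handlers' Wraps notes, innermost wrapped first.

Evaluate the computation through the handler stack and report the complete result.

Step-by-step:
emit(0) @ H0 ⇒ out+=0
ask @ H1 ⇒ 5
ask @ H1 ⇒ 5
ask @ H1 ⇒ 5
H0 returns [0, 50]
H1 returns [0, 50]
= [0, 50]

Answer: [0, 50]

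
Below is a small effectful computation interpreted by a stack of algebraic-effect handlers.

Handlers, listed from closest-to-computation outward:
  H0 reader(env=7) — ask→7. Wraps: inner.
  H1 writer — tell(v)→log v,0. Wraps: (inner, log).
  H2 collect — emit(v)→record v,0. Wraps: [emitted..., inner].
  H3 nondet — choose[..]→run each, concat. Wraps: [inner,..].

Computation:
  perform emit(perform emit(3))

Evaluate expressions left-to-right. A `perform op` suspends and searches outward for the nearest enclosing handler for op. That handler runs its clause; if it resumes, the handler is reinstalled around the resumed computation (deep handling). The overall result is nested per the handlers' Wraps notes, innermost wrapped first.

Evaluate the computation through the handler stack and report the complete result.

Answer: [[3, 0, (0, ())]]

Working:
emit(3) @ H2 ⇒ out+=3
emit(0) @ H2 ⇒ out+=0
H0 returns 0
H1 returns (0, ())
H2 returns [3, 0, (0, ())]
H3 returns [[3, 0, (0, ())]]
= [[3, 0, (0, ())]]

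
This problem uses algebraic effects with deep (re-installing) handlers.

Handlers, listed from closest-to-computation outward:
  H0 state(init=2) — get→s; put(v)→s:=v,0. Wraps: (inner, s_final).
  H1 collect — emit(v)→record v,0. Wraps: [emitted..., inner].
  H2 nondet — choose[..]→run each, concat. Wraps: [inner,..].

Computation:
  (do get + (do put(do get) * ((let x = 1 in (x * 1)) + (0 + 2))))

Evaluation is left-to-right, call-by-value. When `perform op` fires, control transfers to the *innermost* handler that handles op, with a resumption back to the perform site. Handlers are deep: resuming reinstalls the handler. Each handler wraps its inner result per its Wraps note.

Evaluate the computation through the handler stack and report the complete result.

Step-by-step:
get @ H0 ⇒ 2
get @ H0 ⇒ 2
put(2) @ H0 ⇒ s:=2
H0 returns (2, 2)
H1 returns [(2, 2)]
H2 returns [[(2, 2)]]
= [[(2, 2)]]

Answer: [[(2, 2)]]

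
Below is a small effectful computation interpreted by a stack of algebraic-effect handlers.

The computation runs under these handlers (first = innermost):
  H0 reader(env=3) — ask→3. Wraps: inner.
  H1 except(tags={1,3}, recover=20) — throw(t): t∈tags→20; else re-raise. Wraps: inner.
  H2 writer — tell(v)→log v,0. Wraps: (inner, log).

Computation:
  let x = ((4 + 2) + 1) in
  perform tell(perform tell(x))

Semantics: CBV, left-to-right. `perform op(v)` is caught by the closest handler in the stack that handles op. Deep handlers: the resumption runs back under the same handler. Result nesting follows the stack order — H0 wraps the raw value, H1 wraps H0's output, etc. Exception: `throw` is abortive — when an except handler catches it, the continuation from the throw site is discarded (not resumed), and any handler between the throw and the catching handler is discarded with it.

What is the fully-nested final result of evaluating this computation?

Evaluation trace:
tell(7) @ H2 ⇒ log+=7
tell(0) @ H2 ⇒ log+=0
H0 returns 0
H1 returns 0
H2 returns (0, (7, 0))
= (0, (7, 0))

Answer: (0, (7, 0))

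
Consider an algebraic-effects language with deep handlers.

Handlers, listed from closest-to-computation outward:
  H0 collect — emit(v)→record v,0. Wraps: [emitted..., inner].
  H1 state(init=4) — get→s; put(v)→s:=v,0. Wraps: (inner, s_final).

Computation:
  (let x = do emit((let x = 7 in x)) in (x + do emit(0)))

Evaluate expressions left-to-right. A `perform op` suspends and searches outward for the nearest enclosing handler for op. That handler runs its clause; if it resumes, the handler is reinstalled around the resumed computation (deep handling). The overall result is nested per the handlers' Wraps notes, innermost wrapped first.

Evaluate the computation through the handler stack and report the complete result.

Answer: ([7, 0, 0], 4)

Evaluation trace:
emit(7) @ H0 ⇒ out+=7
emit(0) @ H0 ⇒ out+=0
H0 returns [7, 0, 0]
H1 returns ([7, 0, 0], 4)
= ([7, 0, 0], 4)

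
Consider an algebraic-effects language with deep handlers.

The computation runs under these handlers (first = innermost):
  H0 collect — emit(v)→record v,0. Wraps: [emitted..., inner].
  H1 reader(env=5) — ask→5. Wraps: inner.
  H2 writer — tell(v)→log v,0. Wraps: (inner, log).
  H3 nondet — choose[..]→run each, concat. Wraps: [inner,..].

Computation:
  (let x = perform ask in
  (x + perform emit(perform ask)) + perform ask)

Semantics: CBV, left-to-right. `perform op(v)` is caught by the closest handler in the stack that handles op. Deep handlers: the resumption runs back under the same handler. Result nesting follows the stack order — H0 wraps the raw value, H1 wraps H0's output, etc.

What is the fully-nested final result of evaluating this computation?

Evaluation trace:
ask @ H1 ⇒ 5
ask @ H1 ⇒ 5
emit(5) @ H0 ⇒ out+=5
ask @ H1 ⇒ 5
H0 returns [5, 10]
H1 returns [5, 10]
H2 returns ([5, 10], ())
H3 returns [([5, 10], ())]
= [([5, 10], ())]

Answer: [([5, 10], ())]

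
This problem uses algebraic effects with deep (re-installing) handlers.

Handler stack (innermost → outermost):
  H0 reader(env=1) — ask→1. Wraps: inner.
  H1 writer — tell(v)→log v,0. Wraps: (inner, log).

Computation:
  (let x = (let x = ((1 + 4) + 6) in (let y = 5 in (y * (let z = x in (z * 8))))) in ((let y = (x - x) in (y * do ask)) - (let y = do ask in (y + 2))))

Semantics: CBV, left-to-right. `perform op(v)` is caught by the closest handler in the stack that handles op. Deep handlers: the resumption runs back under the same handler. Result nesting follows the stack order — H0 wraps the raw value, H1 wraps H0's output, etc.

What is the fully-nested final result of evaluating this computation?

Step-by-step:
ask @ H0 ⇒ 1
ask @ H0 ⇒ 1
H0 returns -3
H1 returns (-3, ())
= (-3, ())

Answer: (-3, ())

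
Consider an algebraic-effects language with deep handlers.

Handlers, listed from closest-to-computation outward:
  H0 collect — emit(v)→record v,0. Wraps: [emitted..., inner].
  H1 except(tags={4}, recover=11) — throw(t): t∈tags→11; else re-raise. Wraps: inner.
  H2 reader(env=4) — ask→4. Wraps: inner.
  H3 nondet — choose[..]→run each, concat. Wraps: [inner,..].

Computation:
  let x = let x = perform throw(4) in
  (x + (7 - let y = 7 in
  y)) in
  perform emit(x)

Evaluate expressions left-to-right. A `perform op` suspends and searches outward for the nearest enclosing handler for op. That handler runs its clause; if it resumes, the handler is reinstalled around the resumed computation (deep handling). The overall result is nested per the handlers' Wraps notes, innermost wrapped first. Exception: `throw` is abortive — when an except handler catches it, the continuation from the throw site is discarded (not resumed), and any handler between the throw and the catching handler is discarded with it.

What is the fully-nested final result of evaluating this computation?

Working:
throw(4) @ H1 caught ⇒ 11
H2 returns 11
H3 returns [11]
= [11]

Answer: [11]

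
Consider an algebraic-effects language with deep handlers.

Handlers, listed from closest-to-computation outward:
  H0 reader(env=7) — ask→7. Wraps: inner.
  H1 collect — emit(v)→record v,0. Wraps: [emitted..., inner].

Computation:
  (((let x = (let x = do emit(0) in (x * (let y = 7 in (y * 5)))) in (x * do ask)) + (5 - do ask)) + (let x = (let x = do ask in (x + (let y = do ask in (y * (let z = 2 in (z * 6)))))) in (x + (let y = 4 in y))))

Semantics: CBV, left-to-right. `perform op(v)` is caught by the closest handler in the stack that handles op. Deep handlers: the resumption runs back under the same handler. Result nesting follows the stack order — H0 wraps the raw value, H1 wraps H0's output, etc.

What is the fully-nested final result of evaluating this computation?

Step-by-step:
emit(0) @ H1 ⇒ out+=0
ask @ H0 ⇒ 7
ask @ H0 ⇒ 7
ask @ H0 ⇒ 7
ask @ H0 ⇒ 7
H0 returns 93
H1 returns [0, 93]
= [0, 93]

Answer: [0, 93]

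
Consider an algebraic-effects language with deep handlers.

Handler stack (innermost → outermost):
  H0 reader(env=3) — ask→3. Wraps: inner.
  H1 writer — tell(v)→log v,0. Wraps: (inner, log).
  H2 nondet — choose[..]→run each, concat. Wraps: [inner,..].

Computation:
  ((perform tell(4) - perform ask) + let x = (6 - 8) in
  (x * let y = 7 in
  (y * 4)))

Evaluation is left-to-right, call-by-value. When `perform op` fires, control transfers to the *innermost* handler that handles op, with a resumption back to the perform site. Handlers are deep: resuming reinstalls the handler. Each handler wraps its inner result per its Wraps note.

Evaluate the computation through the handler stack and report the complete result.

Answer: [(-59, (4))]

Evaluation trace:
tell(4) @ H1 ⇒ log+=4
ask @ H0 ⇒ 3
H0 returns -59
H1 returns (-59, (4))
H2 returns [(-59, (4))]
= [(-59, (4))]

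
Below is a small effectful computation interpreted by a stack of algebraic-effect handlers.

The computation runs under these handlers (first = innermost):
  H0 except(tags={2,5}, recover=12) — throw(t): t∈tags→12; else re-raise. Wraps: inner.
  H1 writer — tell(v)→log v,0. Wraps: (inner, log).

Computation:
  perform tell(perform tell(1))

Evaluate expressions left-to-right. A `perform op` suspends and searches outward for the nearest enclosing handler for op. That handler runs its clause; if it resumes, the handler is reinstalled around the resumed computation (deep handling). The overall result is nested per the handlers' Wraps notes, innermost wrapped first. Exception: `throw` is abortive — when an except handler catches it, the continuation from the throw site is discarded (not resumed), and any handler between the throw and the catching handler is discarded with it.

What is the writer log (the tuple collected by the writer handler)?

Answer: (1, 0)

Step-by-step:
tell(1) @ H1 ⇒ log+=1
tell(0) @ H1 ⇒ log+=0
H0 returns 0
H1 returns (0, (1, 0))
= (0, (1, 0))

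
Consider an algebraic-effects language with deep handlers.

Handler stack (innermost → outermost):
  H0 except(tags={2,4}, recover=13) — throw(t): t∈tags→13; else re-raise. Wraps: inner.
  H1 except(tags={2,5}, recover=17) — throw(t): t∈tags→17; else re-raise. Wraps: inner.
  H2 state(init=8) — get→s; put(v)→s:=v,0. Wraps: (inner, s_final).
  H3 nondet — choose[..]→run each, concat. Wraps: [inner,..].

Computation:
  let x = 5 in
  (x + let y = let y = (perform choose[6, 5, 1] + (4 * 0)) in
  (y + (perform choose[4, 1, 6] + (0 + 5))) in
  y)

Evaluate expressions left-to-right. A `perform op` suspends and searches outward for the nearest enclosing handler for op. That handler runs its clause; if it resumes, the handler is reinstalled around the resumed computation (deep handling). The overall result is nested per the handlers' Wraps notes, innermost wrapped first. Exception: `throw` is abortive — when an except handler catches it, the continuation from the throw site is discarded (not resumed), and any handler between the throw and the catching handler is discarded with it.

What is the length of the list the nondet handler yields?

Answer: 9

Step-by-step:
choose[6, 5, 1] @ H3
  branch[0] choose=6:
    choose[4, 1, 6] @ H3
      branch[0] choose=4:
        H0 returns 20
        H1 returns 20
        H2 returns (20, 8)
        H3 returns [(20, 8)]
      branch[1] choose=1:
        H0 returns 17
        H1 returns 17
        H2 returns (17, 8)
        H3 returns [(17, 8)]
      branch[2] choose=6:
        H0 returns 22
        H1 returns 22
        H2 returns (22, 8)
        H3 returns [(22, 8)]
  branch[1] choose=5:
    choose[4, 1, 6] @ H3
      branch[0] choose=4:
        H0 returns 19
        H1 returns 19
        H2 returns (19, 8)
        H3 returns [(19, 8)]
      branch[1] choose=1:
        H0 returns 16
        H1 returns 16
        H2 returns (16, 8)
        H3 returns [(16, 8)]
      branch[2] choose=6:
        H0 returns 21
        H1 returns 21
        H2 returns (21, 8)
        H3 returns [(21, 8)]
  branch[2] choose=1:
    choose[4, 1, 6] @ H3
      branch[0] choose=4:
        H0 returns 15
        H1 returns 15
        H2 returns (15, 8)
        H3 returns [(15, 8)]
      branch[1] choose=1:
        H0 returns 12
        H1 returns 12
        H2 returns (12, 8)
        H3 returns [(12, 8)]
      branch[2] choose=6:
        H0 returns 17
        H1 returns 17
        H2 returns (17, 8)
        H3 returns [(17, 8)]
= [(20, 8), (17, 8), (22, 8), (19, 8), (16, 8), (21, 8), (15, 8), (12, 8), (17, 8)]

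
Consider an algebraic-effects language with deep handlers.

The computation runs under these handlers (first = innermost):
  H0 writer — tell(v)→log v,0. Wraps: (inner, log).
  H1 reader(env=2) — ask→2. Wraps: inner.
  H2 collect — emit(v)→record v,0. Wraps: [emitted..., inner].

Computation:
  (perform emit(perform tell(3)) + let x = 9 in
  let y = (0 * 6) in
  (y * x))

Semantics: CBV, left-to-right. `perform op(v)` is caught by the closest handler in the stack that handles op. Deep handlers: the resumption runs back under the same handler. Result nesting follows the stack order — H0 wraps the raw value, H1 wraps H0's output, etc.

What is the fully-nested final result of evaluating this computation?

Answer: [0, (0, (3))]

Step-by-step:
tell(3) @ H0 ⇒ log+=3
emit(0) @ H2 ⇒ out+=0
H0 returns (0, (3))
H1 returns (0, (3))
H2 returns [0, (0, (3))]
= [0, (0, (3))]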